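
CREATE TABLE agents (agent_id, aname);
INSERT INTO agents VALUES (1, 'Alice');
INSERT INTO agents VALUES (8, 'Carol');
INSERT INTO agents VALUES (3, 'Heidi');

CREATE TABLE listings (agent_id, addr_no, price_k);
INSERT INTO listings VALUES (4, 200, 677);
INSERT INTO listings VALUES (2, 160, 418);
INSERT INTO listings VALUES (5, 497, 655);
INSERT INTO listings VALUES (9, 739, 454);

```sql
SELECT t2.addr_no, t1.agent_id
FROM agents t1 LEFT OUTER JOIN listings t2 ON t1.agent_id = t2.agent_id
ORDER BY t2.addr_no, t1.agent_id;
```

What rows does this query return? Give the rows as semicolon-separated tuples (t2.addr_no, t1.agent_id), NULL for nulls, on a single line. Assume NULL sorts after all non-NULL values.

LEFT JOIN keeps every row from `agents`; unmatched rows get NULL for `listings`'s columns.
Matching on t1.agent_id = t2.agent_id.
- t1 row (agent_id=1): no match → kept, t2 columns NULL.
- t1 row (agent_id=8): no match → kept, t2 columns NULL.
- t1 row (agent_id=3): no match → kept, t2 columns NULL.
After projecting and ordering:
t2.addr_no | t1.agent_id
NULL | 1
NULL | 3
NULL | 8

(NULL, 1); (NULL, 3); (NULL, 8)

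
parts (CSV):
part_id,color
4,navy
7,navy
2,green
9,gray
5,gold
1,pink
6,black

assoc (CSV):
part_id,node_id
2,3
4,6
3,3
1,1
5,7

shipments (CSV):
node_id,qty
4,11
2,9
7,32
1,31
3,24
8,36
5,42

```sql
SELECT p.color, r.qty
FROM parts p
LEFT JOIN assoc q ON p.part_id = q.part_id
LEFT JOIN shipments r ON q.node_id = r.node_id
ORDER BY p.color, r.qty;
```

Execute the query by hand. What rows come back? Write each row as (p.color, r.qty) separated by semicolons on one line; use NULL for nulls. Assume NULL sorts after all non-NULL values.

Evaluate left to right. First `parts p LEFT JOIN assoc q` on part_id: 7 row(s).
Then LEFT JOIN `shipments r` on node_id: each of those 7 rows is kept; rows whose q.node_id has no match in r get NULL for r's columns.

(black, NULL); (gold, 32); (gray, NULL); (green, 24); (navy, NULL); (navy, NULL); (pink, 31)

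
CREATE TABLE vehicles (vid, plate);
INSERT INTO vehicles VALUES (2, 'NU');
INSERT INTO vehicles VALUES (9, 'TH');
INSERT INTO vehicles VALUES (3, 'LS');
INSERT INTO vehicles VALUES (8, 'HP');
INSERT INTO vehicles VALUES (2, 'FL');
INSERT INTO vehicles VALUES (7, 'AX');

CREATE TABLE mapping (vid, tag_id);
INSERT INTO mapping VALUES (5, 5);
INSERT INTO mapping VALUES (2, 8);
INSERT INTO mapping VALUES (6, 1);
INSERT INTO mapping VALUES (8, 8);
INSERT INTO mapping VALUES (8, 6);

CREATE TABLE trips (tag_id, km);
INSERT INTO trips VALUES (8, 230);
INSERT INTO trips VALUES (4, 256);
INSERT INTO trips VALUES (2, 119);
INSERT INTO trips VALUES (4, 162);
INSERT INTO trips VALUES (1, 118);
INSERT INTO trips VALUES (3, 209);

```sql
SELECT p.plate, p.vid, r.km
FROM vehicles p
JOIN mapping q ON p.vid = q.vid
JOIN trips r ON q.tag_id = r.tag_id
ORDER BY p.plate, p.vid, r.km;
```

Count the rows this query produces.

3

Joins associate left-to-right: vehicles INNER JOIN mapping on vid gives 4 intermediate row(s).
Then INNER JOIN `trips r` on tag_id: keep only rows whose q.tag_id appears in r.
Result: 3 row(s).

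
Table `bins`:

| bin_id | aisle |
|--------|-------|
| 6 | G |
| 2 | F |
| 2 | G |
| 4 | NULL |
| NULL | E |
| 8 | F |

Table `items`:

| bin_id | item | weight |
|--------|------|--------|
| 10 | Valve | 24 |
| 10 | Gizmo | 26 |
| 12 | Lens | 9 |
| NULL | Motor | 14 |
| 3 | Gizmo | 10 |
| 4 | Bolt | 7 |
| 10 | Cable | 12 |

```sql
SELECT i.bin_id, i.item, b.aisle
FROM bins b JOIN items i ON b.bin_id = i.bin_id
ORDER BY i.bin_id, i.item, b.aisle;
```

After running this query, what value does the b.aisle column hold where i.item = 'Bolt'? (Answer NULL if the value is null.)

NULL

INNER JOIN keeps only pairs where the ON condition holds.
Matching on b.bin_id = i.bin_id. A NULL in a compared column never satisfies the condition.
Matched pairs: 1.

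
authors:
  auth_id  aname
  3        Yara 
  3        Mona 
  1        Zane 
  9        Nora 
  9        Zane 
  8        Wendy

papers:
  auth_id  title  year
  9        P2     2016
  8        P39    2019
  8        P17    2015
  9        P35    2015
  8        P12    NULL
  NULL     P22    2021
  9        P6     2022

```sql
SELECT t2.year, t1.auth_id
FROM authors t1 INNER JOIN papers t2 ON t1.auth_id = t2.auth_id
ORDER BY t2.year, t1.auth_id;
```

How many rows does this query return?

INNER JOIN keeps only pairs where the ON condition holds.
Matching on t1.auth_id = t2.auth_id. A NULL in a compared column never satisfies the condition.
- t1 (auth_id=3) has no partner → excluded.
- t1 (auth_id=3) has no partner → excluded.
- t1 (auth_id=1) has no partner → excluded.
- t1 (auth_id=9) pairs with 3 row(s) of t2.
- t1 (auth_id=9) pairs with 3 row(s) of t2.
- t1 (auth_id=8) pairs with 3 row(s) of t2.
Total: 9 rows.

9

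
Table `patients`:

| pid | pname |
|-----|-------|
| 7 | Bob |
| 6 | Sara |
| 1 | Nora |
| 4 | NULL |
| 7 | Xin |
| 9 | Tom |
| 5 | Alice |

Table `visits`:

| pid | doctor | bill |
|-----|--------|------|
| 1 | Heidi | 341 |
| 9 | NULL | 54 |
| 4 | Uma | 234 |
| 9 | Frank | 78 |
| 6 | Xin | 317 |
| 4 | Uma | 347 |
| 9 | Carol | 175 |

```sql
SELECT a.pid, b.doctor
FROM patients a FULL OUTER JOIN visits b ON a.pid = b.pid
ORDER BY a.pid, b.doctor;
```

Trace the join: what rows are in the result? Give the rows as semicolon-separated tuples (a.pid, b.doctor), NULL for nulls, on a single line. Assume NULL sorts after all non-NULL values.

FULL OUTER JOIN keeps every row from both sides; unmatched rows get NULL for the other side's columns.
Matching on a.pid = b.pid.
- a row (pid=7): no match → kept, b columns NULL.
- a row (pid=6): matches 1 b row(s) → 1 output row(s).
- a row (pid=1): matches 1 b row(s) → 1 output row(s).
- a row (pid=4): matches 2 b row(s) → 2 output row(s).
- a row (pid=7): no match → kept, b columns NULL.
- a row (pid=9): matches 3 b row(s) → 3 output row(s).
- a row (pid=5): no match → kept, b columns NULL.
After projecting and ordering:
a.pid | b.doctor
1 | Heidi
4 | Uma
4 | Uma
5 | NULL
6 | Xin
7 | NULL
7 | NULL
9 | Carol
9 | Frank
9 | NULL

(1, Heidi); (4, Uma); (4, Uma); (5, NULL); (6, Xin); (7, NULL); (7, NULL); (9, Carol); (9, Frank); (9, NULL)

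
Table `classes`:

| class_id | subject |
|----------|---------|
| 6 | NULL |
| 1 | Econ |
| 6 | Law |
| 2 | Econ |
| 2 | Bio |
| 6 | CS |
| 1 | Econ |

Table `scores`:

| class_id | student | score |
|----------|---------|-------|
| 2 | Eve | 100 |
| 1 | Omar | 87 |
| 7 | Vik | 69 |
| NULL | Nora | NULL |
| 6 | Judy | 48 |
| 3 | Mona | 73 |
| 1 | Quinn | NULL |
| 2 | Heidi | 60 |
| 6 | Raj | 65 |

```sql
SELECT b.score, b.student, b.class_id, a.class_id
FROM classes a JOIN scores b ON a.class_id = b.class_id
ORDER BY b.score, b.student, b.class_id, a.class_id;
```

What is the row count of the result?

INNER JOIN keeps only pairs where the ON condition holds.
Matching on a.class_id = b.class_id. A NULL in a compared column never satisfies the condition.
- a[0] class_id=6 → 2 match(es) in b → 2 row(s).
- a[1] class_id=1 → 2 match(es) in b → 2 row(s).
- a[2] class_id=6 → 2 match(es) in b → 2 row(s).
- a[3] class_id=2 → 2 match(es) in b → 2 row(s).
- a[4] class_id=2 → 2 match(es) in b → 2 row(s).
- a[5] class_id=6 → 2 match(es) in b → 2 row(s).
- a[6] class_id=1 → 2 match(es) in b → 2 row(s).
Total: 14 rows.

14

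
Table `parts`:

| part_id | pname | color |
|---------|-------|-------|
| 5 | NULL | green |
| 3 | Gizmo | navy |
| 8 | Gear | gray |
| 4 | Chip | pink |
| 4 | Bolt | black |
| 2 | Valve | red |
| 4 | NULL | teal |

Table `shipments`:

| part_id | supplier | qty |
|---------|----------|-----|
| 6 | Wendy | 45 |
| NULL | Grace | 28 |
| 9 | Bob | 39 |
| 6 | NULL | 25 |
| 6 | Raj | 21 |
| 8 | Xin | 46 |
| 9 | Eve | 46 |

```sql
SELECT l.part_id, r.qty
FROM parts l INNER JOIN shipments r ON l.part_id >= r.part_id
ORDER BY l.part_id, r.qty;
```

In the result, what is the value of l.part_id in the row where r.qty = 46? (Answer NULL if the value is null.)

INNER JOIN keeps only pairs where the ON condition holds.
Matching on l.part_id >= r.part_id. A NULL in a compared column never satisfies the condition.
Matched pairs: 4.

8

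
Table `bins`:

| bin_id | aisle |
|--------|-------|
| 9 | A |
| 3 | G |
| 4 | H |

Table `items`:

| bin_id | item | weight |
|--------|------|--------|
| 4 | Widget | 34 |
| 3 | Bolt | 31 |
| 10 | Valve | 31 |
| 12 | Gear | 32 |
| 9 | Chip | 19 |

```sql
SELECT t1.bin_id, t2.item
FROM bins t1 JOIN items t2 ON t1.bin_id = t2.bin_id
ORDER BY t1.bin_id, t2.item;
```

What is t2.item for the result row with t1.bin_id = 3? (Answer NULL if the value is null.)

Bolt

INNER JOIN keeps only pairs where the ON condition holds.
Matching on t1.bin_id = t2.bin_id.
- t1 row (bin_id=9): matches 1 t2 row(s) → 1 output row(s).
- t1 row (bin_id=3): matches 1 t2 row(s) → 1 output row(s).
- t1 row (bin_id=4): matches 1 t2 row(s) → 1 output row(s).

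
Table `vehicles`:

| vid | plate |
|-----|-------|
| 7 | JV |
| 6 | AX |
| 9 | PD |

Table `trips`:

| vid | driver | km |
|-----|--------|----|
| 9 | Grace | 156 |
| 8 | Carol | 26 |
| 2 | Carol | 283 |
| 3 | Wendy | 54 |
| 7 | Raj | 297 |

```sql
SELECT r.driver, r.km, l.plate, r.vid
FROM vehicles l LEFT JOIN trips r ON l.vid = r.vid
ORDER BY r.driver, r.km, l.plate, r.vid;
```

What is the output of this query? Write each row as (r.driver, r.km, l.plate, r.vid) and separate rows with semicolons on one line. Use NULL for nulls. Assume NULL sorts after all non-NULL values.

LEFT JOIN keeps every row from `vehicles`; unmatched rows get NULL for `trips`'s columns.
Matching on l.vid = r.vid.
- vid=7: 1 matching r row(s), so 1 row(s) emitted.
- vid=6: no r row matches, row kept with r columns NULL.
- vid=9: 1 matching r row(s), so 1 row(s) emitted.
After projecting and ordering:
r.driver | r.km | l.plate | r.vid
Grace | 156 | PD | 9
Raj | 297 | JV | 7
NULL | NULL | AX | NULL

(Grace, 156, PD, 9); (Raj, 297, JV, 7); (NULL, NULL, AX, NULL)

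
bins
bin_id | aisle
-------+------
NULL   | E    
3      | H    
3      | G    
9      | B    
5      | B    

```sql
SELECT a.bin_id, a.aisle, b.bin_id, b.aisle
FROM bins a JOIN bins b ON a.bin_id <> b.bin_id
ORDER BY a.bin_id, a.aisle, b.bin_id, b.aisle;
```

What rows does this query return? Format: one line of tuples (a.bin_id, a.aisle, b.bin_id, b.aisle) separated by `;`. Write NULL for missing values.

(3, G, 5, B); (3, G, 9, B); (3, H, 5, B); (3, H, 9, B); (5, B, 3, G); (5, B, 3, H); (5, B, 9, B); (9, B, 3, G); (9, B, 3, H); (9, B, 5, B)

INNER JOIN keeps only pairs where the ON condition holds.
Matching on a.bin_id <> b.bin_id. A NULL in a compared column never satisfies the condition.
Matched pairs: 10.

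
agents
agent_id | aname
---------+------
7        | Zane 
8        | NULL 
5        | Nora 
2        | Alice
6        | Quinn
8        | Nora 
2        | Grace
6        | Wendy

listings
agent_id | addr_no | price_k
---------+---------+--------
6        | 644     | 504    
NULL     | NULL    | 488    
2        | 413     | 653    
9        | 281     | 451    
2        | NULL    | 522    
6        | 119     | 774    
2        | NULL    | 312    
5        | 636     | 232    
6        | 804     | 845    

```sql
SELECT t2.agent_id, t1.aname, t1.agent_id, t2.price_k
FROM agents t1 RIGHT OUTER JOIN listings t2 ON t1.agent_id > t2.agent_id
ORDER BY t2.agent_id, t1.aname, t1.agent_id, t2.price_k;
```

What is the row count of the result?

RIGHT JOIN keeps every row from `listings`; unmatched rows get NULL for `agents`'s columns.
Matching on t1.agent_id > t2.agent_id. A NULL in a compared column never satisfies the condition.
Matched pairs: 32; unmatched t2 rows kept: 2.
Total: 32 matched + 2 padded = 34 rows.

34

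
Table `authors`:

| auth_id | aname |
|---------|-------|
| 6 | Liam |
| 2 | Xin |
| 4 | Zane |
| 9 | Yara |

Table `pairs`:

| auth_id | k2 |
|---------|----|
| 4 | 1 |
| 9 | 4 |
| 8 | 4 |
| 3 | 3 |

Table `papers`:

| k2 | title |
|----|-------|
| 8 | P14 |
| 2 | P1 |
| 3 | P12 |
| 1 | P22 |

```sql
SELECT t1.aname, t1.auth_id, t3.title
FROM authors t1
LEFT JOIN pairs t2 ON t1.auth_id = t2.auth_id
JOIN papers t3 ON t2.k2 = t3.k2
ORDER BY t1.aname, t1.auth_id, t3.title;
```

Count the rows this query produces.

Joins associate left-to-right: authors LEFT JOIN pairs on auth_id gives 4 intermediate row(s).
Then INNER JOIN `papers t3` on k2: keep only rows whose t2.k2 appears in t3.
Result: 1 row(s).

1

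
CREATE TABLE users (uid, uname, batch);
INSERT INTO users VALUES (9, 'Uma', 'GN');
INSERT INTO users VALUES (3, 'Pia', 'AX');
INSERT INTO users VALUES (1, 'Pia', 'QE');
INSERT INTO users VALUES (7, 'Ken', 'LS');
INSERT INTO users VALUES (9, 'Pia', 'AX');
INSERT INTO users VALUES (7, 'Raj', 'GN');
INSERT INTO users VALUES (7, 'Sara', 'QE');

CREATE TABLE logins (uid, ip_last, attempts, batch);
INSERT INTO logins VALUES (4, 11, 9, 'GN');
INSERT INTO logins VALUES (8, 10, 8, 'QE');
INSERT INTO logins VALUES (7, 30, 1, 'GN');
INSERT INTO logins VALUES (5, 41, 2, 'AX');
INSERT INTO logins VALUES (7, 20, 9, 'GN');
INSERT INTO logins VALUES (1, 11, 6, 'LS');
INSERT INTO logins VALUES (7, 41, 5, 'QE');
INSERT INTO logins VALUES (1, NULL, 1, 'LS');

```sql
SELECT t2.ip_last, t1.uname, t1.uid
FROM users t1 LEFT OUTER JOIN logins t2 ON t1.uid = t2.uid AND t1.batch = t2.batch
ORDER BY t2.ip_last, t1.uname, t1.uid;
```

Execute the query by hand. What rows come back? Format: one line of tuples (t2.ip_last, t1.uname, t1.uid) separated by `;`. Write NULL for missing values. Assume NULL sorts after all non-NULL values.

LEFT JOIN keeps every row from `users`; unmatched rows get NULL for `logins`'s columns.
Matching on t1.uid = t2.uid AND t1.batch = t2.batch.
- t1 (uid=9, batch=GN) has no partner → padded with NULL.
- t1 (uid=3, batch=AX) has no partner → padded with NULL.
- t1 (uid=1, batch=QE) has no partner → padded with NULL.
- t1 (uid=7, batch=LS) has no partner → padded with NULL.
- t1 (uid=9, batch=AX) has no partner → padded with NULL.
- t1 (uid=7, batch=GN) pairs with 2 row(s) of t2.
- t1 (uid=7, batch=QE) pairs with 1 row(s) of t2.
After projecting and ordering:
t2.ip_last | t1.uname | t1.uid
20 | Raj | 7
30 | Raj | 7
41 | Sara | 7
NULL | Ken | 7
NULL | Pia | 1
NULL | Pia | 3
NULL | Pia | 9
NULL | Uma | 9

(20, Raj, 7); (30, Raj, 7); (41, Sara, 7); (NULL, Ken, 7); (NULL, Pia, 1); (NULL, Pia, 3); (NULL, Pia, 9); (NULL, Uma, 9)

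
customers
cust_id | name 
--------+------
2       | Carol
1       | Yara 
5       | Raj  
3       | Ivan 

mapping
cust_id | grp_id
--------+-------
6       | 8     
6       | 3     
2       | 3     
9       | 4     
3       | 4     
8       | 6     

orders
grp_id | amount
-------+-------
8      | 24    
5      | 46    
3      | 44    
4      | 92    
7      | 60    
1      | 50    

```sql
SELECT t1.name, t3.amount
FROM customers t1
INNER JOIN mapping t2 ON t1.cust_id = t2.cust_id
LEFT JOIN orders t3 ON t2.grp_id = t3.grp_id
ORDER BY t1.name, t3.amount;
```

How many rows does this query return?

2

Joins associate left-to-right: customers INNER JOIN mapping on cust_id gives 2 intermediate row(s).
Then LEFT JOIN `orders t3` on grp_id: each of those 2 rows is kept; rows whose t2.grp_id has no match in t3 get NULL for t3's columns.
Result: 2 row(s).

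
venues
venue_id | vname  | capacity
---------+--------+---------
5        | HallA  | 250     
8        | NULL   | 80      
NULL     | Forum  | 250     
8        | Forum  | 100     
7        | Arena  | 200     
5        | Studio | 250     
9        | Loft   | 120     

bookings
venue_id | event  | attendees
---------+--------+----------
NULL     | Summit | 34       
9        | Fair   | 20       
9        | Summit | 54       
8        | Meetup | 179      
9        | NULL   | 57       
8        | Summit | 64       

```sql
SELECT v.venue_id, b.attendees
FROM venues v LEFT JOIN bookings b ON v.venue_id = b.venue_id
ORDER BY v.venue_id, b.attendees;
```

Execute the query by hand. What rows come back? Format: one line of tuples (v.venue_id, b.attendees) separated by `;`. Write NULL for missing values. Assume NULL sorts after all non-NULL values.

(5, NULL); (5, NULL); (7, NULL); (8, 64); (8, 64); (8, 179); (8, 179); (9, 20); (9, 54); (9, 57); (NULL, NULL)

LEFT JOIN keeps every row from `venues`; unmatched rows get NULL for `bookings`'s columns.
Matching on v.venue_id = b.venue_id. A NULL in a compared column never satisfies the condition.
Matched pairs: 7; unmatched v rows kept: 4.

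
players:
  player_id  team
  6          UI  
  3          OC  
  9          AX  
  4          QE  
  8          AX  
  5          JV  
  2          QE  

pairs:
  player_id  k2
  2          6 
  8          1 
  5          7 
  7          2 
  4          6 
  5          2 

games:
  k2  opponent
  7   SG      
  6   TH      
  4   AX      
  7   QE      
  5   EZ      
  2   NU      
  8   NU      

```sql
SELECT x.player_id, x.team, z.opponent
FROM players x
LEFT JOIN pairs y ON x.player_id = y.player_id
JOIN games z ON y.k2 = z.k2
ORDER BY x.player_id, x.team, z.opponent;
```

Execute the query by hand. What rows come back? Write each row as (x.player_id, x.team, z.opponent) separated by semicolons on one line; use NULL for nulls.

(2, QE, TH); (4, QE, TH); (5, JV, NU); (5, JV, QE); (5, JV, SG)

Joins associate left-to-right: players LEFT JOIN pairs on player_id gives 8 intermediate row(s).
Then INNER JOIN `games z` on k2: keep only rows whose y.k2 appears in z.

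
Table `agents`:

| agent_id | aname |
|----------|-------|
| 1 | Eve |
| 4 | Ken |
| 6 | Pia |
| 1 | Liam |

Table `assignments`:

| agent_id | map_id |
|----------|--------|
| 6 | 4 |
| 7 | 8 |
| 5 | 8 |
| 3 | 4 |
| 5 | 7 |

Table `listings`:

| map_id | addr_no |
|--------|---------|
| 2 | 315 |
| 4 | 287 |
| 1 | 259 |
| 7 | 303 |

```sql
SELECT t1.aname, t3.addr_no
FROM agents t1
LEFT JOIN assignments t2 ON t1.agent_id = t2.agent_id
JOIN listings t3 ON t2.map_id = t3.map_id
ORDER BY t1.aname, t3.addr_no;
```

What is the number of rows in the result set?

Joins associate left-to-right: agents LEFT JOIN assignments on agent_id gives 4 intermediate row(s).
Then INNER JOIN `listings t3` on map_id: keep only rows whose t2.map_id appears in t3.
Result: 1 row(s).

1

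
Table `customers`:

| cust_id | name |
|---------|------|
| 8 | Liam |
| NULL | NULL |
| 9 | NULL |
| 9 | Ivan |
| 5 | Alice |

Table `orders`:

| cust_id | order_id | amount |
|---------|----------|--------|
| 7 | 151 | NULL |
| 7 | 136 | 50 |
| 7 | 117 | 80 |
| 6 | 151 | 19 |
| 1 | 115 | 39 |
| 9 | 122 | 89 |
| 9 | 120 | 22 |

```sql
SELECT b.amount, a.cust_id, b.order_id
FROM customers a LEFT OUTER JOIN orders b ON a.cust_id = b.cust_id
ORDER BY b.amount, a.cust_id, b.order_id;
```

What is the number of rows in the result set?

LEFT JOIN keeps every row from `customers`; unmatched rows get NULL for `orders`'s columns.
Matching on a.cust_id = b.cust_id. A NULL in a compared column never satisfies the condition.
- a row (cust_id=8): no match → kept, b columns NULL.
- a row (cust_id=NULL): no match → kept, b columns NULL.
- a row (cust_id=9): matches 2 b row(s) → 2 output row(s).
- a row (cust_id=9): matches 2 b row(s) → 2 output row(s).
- a row (cust_id=5): no match → kept, b columns NULL.
Total: 4 matched + 3 padded = 7 rows.

7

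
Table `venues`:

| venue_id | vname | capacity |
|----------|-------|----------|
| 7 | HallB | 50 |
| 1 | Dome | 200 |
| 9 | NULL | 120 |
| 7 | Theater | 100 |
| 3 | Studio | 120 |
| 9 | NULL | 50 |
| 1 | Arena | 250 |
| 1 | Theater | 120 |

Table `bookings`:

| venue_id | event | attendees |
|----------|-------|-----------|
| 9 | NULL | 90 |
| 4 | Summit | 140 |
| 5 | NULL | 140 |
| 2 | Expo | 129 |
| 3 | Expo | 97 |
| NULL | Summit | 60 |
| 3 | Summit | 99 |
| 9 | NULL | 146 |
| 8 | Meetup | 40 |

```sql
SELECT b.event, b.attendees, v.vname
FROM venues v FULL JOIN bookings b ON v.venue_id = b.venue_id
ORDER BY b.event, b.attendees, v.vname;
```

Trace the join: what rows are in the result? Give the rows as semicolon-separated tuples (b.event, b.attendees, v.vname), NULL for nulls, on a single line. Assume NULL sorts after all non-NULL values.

FULL OUTER JOIN keeps every row from both sides; unmatched rows get NULL for the other side's columns.
Matching on v.venue_id = b.venue_id. A NULL in a compared column never satisfies the condition.
Matched pairs: 6; unmatched v rows kept: 5; unmatched b rows kept: 5.

(Expo, 97, Studio); (Expo, 129, NULL); (Meetup, 40, NULL); (Summit, 60, NULL); (Summit, 99, Studio); (Summit, 140, NULL); (NULL, 90, NULL); (NULL, 90, NULL); (NULL, 140, NULL); (NULL, 146, NULL); (NULL, 146, NULL); (NULL, NULL, Arena); (NULL, NULL, Dome); (NULL, NULL, HallB); (NULL, NULL, Theater); (NULL, NULL, Theater)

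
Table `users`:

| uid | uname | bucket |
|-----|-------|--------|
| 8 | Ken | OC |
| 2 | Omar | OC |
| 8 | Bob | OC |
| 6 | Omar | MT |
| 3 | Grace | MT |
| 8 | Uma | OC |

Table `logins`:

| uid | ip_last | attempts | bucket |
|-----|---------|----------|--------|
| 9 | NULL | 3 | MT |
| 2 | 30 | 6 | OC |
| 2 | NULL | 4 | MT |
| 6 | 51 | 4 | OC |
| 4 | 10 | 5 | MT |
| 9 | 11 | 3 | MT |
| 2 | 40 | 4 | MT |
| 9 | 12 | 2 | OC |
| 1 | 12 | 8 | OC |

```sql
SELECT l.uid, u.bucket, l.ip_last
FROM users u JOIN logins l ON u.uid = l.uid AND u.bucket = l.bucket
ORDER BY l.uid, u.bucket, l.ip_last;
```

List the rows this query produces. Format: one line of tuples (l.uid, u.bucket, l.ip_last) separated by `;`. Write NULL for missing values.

(2, OC, 30)

INNER JOIN keeps only pairs where the ON condition holds.
Matching on u.uid = l.uid AND u.bucket = l.bucket.
Matched pairs: 1.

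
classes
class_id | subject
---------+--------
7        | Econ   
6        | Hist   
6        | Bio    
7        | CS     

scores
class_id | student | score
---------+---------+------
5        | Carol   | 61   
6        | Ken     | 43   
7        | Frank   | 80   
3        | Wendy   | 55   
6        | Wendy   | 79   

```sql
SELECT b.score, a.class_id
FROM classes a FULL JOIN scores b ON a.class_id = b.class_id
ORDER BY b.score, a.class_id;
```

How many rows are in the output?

FULL OUTER JOIN keeps every row from both sides; unmatched rows get NULL for the other side's columns.
Matching on a.class_id = b.class_id.
- a row (class_id=7): matches 1 b row(s) → 1 output row(s).
- a row (class_id=6): matches 2 b row(s) → 2 output row(s).
- a row (class_id=6): matches 2 b row(s) → 2 output row(s).
- a row (class_id=7): matches 1 b row(s) → 1 output row(s).
- 2 b row(s) had no a match → kept, a columns NULL.
Total: 6 matched + 2 padded = 8 rows.

8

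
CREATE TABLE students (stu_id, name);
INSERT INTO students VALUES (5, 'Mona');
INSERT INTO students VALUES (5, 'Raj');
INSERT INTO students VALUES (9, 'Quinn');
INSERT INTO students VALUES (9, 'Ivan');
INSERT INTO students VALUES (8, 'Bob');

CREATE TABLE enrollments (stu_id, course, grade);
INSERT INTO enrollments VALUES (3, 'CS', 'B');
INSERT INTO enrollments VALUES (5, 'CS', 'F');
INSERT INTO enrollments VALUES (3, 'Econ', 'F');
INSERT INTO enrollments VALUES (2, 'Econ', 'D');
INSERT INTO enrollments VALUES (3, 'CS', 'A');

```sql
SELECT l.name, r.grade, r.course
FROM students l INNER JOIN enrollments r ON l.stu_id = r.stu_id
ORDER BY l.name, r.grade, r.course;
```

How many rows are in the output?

2

INNER JOIN keeps only pairs where the ON condition holds.
Matching on l.stu_id = r.stu_id.
Matched pairs: 2.
Total: 2 rows.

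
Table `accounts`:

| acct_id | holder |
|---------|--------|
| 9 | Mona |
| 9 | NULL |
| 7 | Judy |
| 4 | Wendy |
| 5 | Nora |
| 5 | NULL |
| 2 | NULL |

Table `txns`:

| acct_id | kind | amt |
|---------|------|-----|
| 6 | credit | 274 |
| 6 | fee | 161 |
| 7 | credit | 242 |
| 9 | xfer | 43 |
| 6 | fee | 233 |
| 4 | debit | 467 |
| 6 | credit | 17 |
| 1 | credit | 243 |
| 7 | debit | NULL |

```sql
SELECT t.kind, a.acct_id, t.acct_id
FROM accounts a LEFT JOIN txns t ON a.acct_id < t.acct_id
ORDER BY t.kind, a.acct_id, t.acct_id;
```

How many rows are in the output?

LEFT JOIN keeps every row from `accounts`; unmatched rows get NULL for `txns`'s columns.
Matching on a.acct_id < t.acct_id.
- a (acct_id=9) has no partner → padded with NULL.
- a (acct_id=9) has no partner → padded with NULL.
- a (acct_id=7) pairs with 1 row(s) of t.
- a (acct_id=4) pairs with 7 row(s) of t.
- a (acct_id=5) pairs with 7 row(s) of t.
- a (acct_id=5) pairs with 7 row(s) of t.
- a (acct_id=2) pairs with 8 row(s) of t.
Total: 30 matched + 2 padded = 32 rows.

32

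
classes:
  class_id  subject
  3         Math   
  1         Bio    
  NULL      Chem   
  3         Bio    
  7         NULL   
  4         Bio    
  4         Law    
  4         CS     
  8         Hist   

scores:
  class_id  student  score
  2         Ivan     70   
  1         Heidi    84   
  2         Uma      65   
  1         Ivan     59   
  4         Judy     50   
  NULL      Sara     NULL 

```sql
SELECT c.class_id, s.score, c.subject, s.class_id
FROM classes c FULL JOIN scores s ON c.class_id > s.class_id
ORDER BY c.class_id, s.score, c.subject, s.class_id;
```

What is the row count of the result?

FULL OUTER JOIN keeps every row from both sides; unmatched rows get NULL for the other side's columns.
Matching on c.class_id > s.class_id. A NULL in a compared column never satisfies the condition.
- class_id=3: 4 matching s row(s), so 4 row(s) emitted.
- class_id=1: no s row matches, row kept with s columns NULL.
- class_id=NULL: no s row matches, row kept with s columns NULL.
- class_id=3: 4 matching s row(s), so 4 row(s) emitted.
- class_id=7: 5 matching s row(s), so 5 row(s) emitted.
- class_id=4: 4 matching s row(s), so 4 row(s) emitted.
- class_id=4: 4 matching s row(s), so 4 row(s) emitted.
- class_id=4: 4 matching s row(s), so 4 row(s) emitted.
- class_id=8: 5 matching s row(s), so 5 row(s) emitted.
- 1 row(s) from s found no c partner → padded with NULL.
Total: 30 matched + 3 padded = 33 rows.

33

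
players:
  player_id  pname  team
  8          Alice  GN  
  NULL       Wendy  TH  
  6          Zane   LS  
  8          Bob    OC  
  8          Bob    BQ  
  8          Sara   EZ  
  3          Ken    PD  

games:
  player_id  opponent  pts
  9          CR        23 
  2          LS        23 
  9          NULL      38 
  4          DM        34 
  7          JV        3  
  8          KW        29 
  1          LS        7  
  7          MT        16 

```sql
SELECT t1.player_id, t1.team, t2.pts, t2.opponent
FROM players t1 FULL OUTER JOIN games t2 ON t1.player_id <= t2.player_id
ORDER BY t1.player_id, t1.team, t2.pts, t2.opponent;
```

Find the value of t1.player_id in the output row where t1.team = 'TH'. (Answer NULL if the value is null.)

NULL

FULL OUTER JOIN keeps every row from both sides; unmatched rows get NULL for the other side's columns.
Matching on t1.player_id <= t2.player_id. A NULL in a compared column never satisfies the condition.
- t1 (player_id=8) pairs with 3 row(s) of t2.
- t1 (player_id=NULL) has no partner → padded with NULL.
- t1 (player_id=6) pairs with 5 row(s) of t2.
- t1 (player_id=8) pairs with 3 row(s) of t2.
- t1 (player_id=8) pairs with 3 row(s) of t2.
- t1 (player_id=8) pairs with 3 row(s) of t2.
- t1 (player_id=3) pairs with 6 row(s) of t2.
- 2 row(s) from t2 found no t1 partner → padded with NULL.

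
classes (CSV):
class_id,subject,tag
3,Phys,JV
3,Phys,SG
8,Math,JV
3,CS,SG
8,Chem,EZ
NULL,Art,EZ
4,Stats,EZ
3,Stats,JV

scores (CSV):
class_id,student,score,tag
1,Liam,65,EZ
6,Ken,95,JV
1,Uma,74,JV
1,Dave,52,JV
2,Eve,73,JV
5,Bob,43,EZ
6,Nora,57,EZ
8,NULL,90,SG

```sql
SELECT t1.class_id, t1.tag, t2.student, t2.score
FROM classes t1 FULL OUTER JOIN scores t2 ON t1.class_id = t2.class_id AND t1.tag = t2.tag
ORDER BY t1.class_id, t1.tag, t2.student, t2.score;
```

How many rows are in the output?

FULL OUTER JOIN keeps every row from both sides; unmatched rows get NULL for the other side's columns.
Matching on t1.class_id = t2.class_id AND t1.tag = t2.tag. A NULL in a compared column never satisfies the condition.
Matched pairs: 0; unmatched t1 rows kept: 8; unmatched t2 rows kept: 8.
Total: 0 matched + 16 padded = 16 rows.

16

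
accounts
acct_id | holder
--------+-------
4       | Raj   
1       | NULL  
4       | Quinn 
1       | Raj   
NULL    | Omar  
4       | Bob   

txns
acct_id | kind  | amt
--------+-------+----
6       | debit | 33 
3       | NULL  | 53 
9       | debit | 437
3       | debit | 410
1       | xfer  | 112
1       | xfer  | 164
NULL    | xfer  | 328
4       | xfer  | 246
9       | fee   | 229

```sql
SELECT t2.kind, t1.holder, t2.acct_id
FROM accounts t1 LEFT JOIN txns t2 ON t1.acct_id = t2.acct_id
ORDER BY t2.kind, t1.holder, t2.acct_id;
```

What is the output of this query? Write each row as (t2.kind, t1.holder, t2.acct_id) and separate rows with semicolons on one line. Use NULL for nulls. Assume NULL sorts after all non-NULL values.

LEFT JOIN keeps every row from `accounts`; unmatched rows get NULL for `txns`'s columns.
Matching on t1.acct_id = t2.acct_id. A NULL in a compared column never satisfies the condition.
- acct_id=4: 1 matching t2 row(s), so 1 row(s) emitted.
- acct_id=1: 2 matching t2 row(s), so 2 row(s) emitted.
- acct_id=4: 1 matching t2 row(s), so 1 row(s) emitted.
- acct_id=1: 2 matching t2 row(s), so 2 row(s) emitted.
- acct_id=NULL: no t2 row matches, row kept with t2 columns NULL.
- acct_id=4: 1 matching t2 row(s), so 1 row(s) emitted.
After projecting and ordering:
t2.kind | t1.holder | t2.acct_id
xfer | Bob | 4
xfer | Quinn | 4
xfer | Raj | 1
xfer | Raj | 1
xfer | Raj | 4
xfer | NULL | 1
xfer | NULL | 1
NULL | Omar | NULL

(xfer, Bob, 4); (xfer, Quinn, 4); (xfer, Raj, 1); (xfer, Raj, 1); (xfer, Raj, 4); (xfer, NULL, 1); (xfer, NULL, 1); (NULL, Omar, NULL)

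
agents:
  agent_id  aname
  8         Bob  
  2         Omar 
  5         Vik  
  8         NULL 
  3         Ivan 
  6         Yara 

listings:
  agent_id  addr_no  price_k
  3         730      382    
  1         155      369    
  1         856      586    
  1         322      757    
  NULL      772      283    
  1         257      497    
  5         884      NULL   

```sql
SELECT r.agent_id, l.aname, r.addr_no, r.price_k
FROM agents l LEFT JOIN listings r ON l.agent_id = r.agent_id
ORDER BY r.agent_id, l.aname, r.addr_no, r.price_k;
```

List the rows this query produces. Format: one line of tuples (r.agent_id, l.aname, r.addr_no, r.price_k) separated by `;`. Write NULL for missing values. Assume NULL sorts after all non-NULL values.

LEFT JOIN keeps every row from `agents`; unmatched rows get NULL for `listings`'s columns.
Matching on l.agent_id = r.agent_id. A NULL in a compared column never satisfies the condition.
- l row (agent_id=8): no match → kept, r columns NULL.
- l row (agent_id=2): no match → kept, r columns NULL.
- l row (agent_id=5): matches 1 r row(s) → 1 output row(s).
- l row (agent_id=8): no match → kept, r columns NULL.
- l row (agent_id=3): matches 1 r row(s) → 1 output row(s).
- l row (agent_id=6): no match → kept, r columns NULL.
After projecting and ordering:
r.agent_id | l.aname | r.addr_no | r.price_k
3 | Ivan | 730 | 382
5 | Vik | 884 | NULL
NULL | Bob | NULL | NULL
NULL | Omar | NULL | NULL
NULL | Yara | NULL | NULL
NULL | NULL | NULL | NULL

(3, Ivan, 730, 382); (5, Vik, 884, NULL); (NULL, Bob, NULL, NULL); (NULL, Omar, NULL, NULL); (NULL, Yara, NULL, NULL); (NULL, NULL, NULL, NULL)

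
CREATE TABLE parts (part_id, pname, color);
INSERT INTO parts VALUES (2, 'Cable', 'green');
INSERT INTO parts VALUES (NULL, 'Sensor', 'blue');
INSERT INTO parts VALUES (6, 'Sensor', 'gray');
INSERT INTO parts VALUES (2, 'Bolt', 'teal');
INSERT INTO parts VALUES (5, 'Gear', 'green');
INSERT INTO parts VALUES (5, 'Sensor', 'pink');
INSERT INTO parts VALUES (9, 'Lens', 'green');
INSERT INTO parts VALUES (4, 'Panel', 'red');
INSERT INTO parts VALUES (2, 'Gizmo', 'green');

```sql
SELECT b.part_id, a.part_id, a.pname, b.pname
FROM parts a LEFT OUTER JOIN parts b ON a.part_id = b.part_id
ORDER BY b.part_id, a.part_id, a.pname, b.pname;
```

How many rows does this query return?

LEFT JOIN keeps every row from `parts a`; unmatched rows get NULL for `parts b`'s columns.
Matching on a.part_id = b.part_id. A NULL in a compared column never satisfies the condition.
- a (part_id=2) pairs with 3 row(s) of b.
- a (part_id=NULL) has no partner → padded with NULL.
- a (part_id=6) pairs with 1 row(s) of b.
- a (part_id=2) pairs with 3 row(s) of b.
- a (part_id=5) pairs with 2 row(s) of b.
- a (part_id=5) pairs with 2 row(s) of b.
- a (part_id=9) pairs with 1 row(s) of b.
- a (part_id=4) pairs with 1 row(s) of b.
- a (part_id=2) pairs with 3 row(s) of b.
Total: 16 matched + 1 padded = 17 rows.

17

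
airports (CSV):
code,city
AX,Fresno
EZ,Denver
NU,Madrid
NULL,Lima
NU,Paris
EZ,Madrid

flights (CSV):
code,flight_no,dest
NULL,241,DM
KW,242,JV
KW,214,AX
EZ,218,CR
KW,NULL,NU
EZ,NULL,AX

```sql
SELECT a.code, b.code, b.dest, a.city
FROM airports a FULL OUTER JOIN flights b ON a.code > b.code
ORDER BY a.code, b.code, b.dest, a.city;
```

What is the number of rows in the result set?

FULL OUTER JOIN keeps every row from both sides; unmatched rows get NULL for the other side's columns.
Matching on a.code > b.code. A NULL in a compared column never satisfies the condition.
Matched pairs: 10; unmatched a rows kept: 4; unmatched b rows kept: 1.
Total: 10 matched + 5 padded = 15 rows.

15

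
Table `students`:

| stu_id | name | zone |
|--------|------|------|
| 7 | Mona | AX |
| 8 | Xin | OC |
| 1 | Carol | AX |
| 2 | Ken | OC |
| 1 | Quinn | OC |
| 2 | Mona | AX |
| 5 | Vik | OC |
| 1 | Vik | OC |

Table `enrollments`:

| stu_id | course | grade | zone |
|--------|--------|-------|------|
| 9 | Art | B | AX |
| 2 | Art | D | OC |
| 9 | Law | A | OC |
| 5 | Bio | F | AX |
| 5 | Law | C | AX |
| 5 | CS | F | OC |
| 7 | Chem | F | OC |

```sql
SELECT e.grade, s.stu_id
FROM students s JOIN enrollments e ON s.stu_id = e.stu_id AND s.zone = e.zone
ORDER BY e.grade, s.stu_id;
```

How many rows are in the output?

2

INNER JOIN keeps only pairs where the ON condition holds.
Matching on s.stu_id = e.stu_id AND s.zone = e.zone.
- stu_id=7, zone=AX: no matching e row, dropped.
- stu_id=8, zone=OC: no matching e row, dropped.
- stu_id=1, zone=AX: no matching e row, dropped.
- stu_id=2, zone=OC: 1 matching e row(s), so 1 row(s) emitted.
- stu_id=1, zone=OC: no matching e row, dropped.
- stu_id=2, zone=AX: no matching e row, dropped.
- stu_id=5, zone=OC: 1 matching e row(s), so 1 row(s) emitted.
- stu_id=1, zone=OC: no matching e row, dropped.
Total: 2 rows.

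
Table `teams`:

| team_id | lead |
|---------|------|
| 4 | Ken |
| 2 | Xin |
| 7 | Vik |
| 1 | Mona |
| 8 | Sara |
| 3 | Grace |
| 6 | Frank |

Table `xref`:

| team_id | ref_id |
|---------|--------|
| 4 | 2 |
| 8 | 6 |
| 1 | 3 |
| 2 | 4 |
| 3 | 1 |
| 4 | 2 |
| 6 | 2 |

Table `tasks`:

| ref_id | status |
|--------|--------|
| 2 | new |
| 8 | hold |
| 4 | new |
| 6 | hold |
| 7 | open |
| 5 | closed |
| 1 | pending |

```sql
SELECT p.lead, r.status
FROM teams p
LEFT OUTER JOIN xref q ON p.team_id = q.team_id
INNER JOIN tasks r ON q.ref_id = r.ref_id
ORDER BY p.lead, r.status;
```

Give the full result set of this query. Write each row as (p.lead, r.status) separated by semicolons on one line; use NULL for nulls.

(Frank, new); (Grace, pending); (Ken, new); (Ken, new); (Sara, hold); (Xin, new)

Joins associate left-to-right: teams LEFT JOIN xref on team_id gives 8 intermediate row(s).
Then INNER JOIN `tasks r` on ref_id: keep only rows whose q.ref_id appears in r.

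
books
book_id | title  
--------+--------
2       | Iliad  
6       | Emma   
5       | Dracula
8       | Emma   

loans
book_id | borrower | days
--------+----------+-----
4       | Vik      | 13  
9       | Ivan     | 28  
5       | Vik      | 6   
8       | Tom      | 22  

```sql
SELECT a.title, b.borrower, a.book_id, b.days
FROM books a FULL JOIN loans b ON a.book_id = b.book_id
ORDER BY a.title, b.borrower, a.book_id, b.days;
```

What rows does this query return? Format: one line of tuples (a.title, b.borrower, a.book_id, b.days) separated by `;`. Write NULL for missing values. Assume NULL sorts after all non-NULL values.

FULL OUTER JOIN keeps every row from both sides; unmatched rows get NULL for the other side's columns.
Matching on a.book_id = b.book_id.
Matched pairs: 2; unmatched a rows kept: 2; unmatched b rows kept: 2.

(Dracula, Vik, 5, 6); (Emma, Tom, 8, 22); (Emma, NULL, 6, NULL); (Iliad, NULL, 2, NULL); (NULL, Ivan, NULL, 28); (NULL, Vik, NULL, 13)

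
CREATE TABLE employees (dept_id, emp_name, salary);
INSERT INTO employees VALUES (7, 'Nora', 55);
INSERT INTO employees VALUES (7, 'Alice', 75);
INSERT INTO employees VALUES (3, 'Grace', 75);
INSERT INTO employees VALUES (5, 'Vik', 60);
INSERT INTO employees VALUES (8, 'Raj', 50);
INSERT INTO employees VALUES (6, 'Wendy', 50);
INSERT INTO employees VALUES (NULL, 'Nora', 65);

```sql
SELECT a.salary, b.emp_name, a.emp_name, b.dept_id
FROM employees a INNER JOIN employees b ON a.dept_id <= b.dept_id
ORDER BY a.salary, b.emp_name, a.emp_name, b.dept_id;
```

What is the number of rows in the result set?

22

INNER JOIN keeps only pairs where the ON condition holds.
Matching on a.dept_id <= b.dept_id. A NULL in a compared column never satisfies the condition.
- dept_id=7: 3 matching b row(s), so 3 row(s) emitted.
- dept_id=7: 3 matching b row(s), so 3 row(s) emitted.
- dept_id=3: 6 matching b row(s), so 6 row(s) emitted.
- dept_id=5: 5 matching b row(s), so 5 row(s) emitted.
- dept_id=8: 1 matching b row(s), so 1 row(s) emitted.
- dept_id=6: 4 matching b row(s), so 4 row(s) emitted.
- dept_id=NULL: no matching b row, dropped.
Total: 22 rows.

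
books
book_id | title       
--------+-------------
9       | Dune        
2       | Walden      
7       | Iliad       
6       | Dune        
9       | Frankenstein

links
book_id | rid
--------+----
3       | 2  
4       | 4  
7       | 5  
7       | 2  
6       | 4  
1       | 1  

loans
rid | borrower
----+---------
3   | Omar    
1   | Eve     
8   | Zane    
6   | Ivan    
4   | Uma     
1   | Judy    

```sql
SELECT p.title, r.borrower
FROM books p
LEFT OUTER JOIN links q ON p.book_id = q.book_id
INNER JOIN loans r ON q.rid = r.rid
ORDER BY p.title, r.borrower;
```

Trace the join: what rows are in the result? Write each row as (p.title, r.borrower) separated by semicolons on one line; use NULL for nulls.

Joins associate left-to-right: books LEFT JOIN links on book_id gives 6 intermediate row(s).
Then INNER JOIN `loans r` on rid: keep only rows whose q.rid appears in r.

(Dune, Uma)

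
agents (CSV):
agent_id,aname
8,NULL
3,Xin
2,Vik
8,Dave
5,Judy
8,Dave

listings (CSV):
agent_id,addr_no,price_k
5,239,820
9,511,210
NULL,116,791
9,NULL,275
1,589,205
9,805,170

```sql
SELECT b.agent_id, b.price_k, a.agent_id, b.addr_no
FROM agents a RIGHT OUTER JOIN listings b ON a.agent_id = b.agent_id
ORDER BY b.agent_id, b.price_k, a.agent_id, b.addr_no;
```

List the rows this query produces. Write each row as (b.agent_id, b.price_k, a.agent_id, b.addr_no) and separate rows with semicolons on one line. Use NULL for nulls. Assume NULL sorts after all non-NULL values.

RIGHT JOIN keeps every row from `listings`; unmatched rows get NULL for `agents`'s columns.
Matching on a.agent_id = b.agent_id. A NULL in a compared column never satisfies the condition.
- a[0] agent_id=8 → no match.
- a[1] agent_id=3 → no match.
- a[2] agent_id=2 → no match.
- a[3] agent_id=8 → no match.
- a[4] agent_id=5 → 1 match(es) in b → 1 row(s).
- a[5] agent_id=8 → no match.
- 5 row(s) from b found no a partner → padded with NULL.
After projecting and ordering:
b.agent_id | b.price_k | a.agent_id | b.addr_no
1 | 205 | NULL | 589
5 | 820 | 5 | 239
9 | 170 | NULL | 805
9 | 210 | NULL | 511
9 | 275 | NULL | NULL
NULL | 791 | NULL | 116

(1, 205, NULL, 589); (5, 820, 5, 239); (9, 170, NULL, 805); (9, 210, NULL, 511); (9, 275, NULL, NULL); (NULL, 791, NULL, 116)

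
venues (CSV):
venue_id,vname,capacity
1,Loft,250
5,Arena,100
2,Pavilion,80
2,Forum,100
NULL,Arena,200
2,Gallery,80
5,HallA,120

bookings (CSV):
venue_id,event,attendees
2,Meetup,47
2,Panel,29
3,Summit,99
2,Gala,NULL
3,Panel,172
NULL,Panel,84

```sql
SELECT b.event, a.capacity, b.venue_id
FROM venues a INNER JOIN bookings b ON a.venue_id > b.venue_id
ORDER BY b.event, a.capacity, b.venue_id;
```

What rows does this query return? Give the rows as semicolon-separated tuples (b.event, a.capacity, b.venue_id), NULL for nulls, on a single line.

(Gala, 100, 2); (Gala, 120, 2); (Meetup, 100, 2); (Meetup, 120, 2); (Panel, 100, 2); (Panel, 100, 3); (Panel, 120, 2); (Panel, 120, 3); (Summit, 100, 3); (Summit, 120, 3)

INNER JOIN keeps only pairs where the ON condition holds.
Matching on a.venue_id > b.venue_id. A NULL in a compared column never satisfies the condition.
- venue_id=1: no matching b row, dropped.
- venue_id=5: 5 matching b row(s), so 5 row(s) emitted.
- venue_id=2: no matching b row, dropped.
- venue_id=2: no matching b row, dropped.
- venue_id=NULL: no matching b row, dropped.
- venue_id=2: no matching b row, dropped.
- venue_id=5: 5 matching b row(s), so 5 row(s) emitted.
After projecting and ordering:
b.event | a.capacity | b.venue_id
Gala | 100 | 2
Gala | 120 | 2
Meetup | 100 | 2
Meetup | 120 | 2
Panel | 100 | 2
Panel | 100 | 3
Panel | 120 | 2
Panel | 120 | 3
Summit | 100 | 3
Summit | 120 | 3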